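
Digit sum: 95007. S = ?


9 + 5 + 0 + 0 + 7 = 21


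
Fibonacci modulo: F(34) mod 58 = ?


F(k) mod 58 for k=1..34:
1, 1, 2, 3, 5, 8, 13, 21, 34, 55, 31, 28, 1, 29, 30, 1, 31, 32, 5, 37, 42, 21, 5, 26, 31, 57, 30, 29, 1, 30, 31, 3, 34, 37
F(34) mod 58 = 37


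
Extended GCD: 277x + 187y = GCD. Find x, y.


Tabular extended Euclidean (each row: r = 277*s + 187*t):
r=277, s=1, t=0
r=187, s=0, t=1
q=1: r=90, s=1, t=-1   [277*(1) + 187*(-1) = 90]
q=2: r=7, s=-2, t=3   [277*(-2) + 187*(3) = 7]
q=12: r=6, s=25, t=-37   [277*(25) + 187*(-37) = 6]
q=1: r=1, s=-27, t=40   [277*(-27) + 187*(40) = 1]
q=6: r=0, s=187, t=-277   [277*(187) + 187*(-277) = 0]
GCD = 1; from the row with r=1: x=-27, y=40
Check: 277*(-27) + 187*(40) = -7479 + 7480 = 1

GCD = 1, x = -27, y = 40


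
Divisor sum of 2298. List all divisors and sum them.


Divisors of 2298: 1, 2, 3, 6, 383, 766, 1149, 2298
Sum = 1 + 2 + 3 + 6 + 383 + 766 + 1149 + 2298 = 4608

σ(2298) = 4608


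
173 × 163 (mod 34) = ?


173 × 163 = 28199
28199 mod 34 = 13


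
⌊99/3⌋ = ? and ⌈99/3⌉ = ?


99/3 = 33.0000
floor = 33
ceil = 33

floor = 33, ceil = 33


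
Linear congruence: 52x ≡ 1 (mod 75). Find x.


GCD(52, 75) = 1, unique solution
a^(-1) mod 75 = 13
x = 13 * 1 mod 75 = 13

x ≡ 13 (mod 75)


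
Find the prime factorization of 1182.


1182 / 2 = 591
591 / 3 = 197
197 / 197 = 1
1182 = 2 × 3 × 197


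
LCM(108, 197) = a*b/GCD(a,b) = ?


GCD(108, 197) = 1
LCM = 108*197/1 = 21276/1 = 21276

LCM = 21276


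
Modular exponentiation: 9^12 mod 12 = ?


9^1 mod 12 = 9
9^2 mod 12 = 9
9^3 mod 12 = 9
9^4 mod 12 = 9
9^5 mod 12 = 9
9^6 mod 12 = 9
9^7 mod 12 = 9
9^8 mod 12 = 9
9^9 mod 12 = 9
9^10 mod 12 = 9
9^11 mod 12 = 9
9^12 mod 12 = 9


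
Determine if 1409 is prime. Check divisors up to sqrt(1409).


Check divisors up to sqrt(1409) = 37.5366
No divisors found.
1409 is prime.

Yes, 1409 is prime


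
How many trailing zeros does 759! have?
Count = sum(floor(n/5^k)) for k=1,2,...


floor(759/5) = 151
floor(759/25) = 30
floor(759/125) = 6
floor(759/625) = 1
Total = 188

188 trailing zeros


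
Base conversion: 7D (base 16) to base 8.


7D (base 16) = 125 (decimal)
125 (decimal) = 175 (base 8)


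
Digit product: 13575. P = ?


1 × 3 × 5 × 7 × 5 = 525


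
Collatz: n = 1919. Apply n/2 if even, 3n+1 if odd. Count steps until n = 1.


1919 → 5758 → 2879 → 8638 → 4319 → 12958 → 6479 → 19438 → 9719 → 29158 → 14579 → 43738 → 21869 → 65608 → 32804 → 16402 → 8201 → 24604 → 12302 → 6151 → 18454 → 9227 → 27682 → 13841 → 41524 → 20762 → 10381 → 31144 → 15572 → 7786 → 3893 → 11680 → 5840 → 2920 → 1460 → 730 → 365 → 1096 → 548 → 274 → 137 → 412 → 206 → 103 → 310 → 155 → 466 → 233 → 700 → 350 → 175 → 526 → 263 → 790 → 395 → 1186 → 593 → 1780 → 890 → 445 → 1336 → 668 → 334 → 167 → 502 → 251 → 754 → 377 → 1132 → 566 → 283 → 850 → 425 → 1276 → 638 → 319 → 958 → 479 → 1438 → 719 → 2158 → 1079 → 3238 → 1619 → 4858 → 2429 → 7288 → 3644 → 1822 → 911 → 2734 → 1367 → 4102 → 2051 → 6154 → 3077 → 9232 → 4616 → 2308 → 1154 → 577 → 1732 → 866 → 433 → 1300 → 650 → 325 → 976 → 488 → 244 → 122 → 61 → 184 → 92 → 46 → 23 → 70 → 35 → 106 → 53 → 160 → 80 → 40 → 20 → 10 → 5 → 16 → 8 → 4 → 2 → 1
Total steps = 130

130 steps


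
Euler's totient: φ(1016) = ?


1016 = 2^3 × 127
Prime factors: 2, 127
φ(1016) = 1016 × (1-1/2) × (1-1/127)
= 1016 × 1/2 × 126/127 = 504

φ(1016) = 504


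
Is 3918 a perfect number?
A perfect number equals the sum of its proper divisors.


Proper divisors of 3918: 1, 2, 3, 6, 653, 1306, 1959
Sum = 1 + 2 + 3 + 6 + 653 + 1306 + 1959 = 3930

No, 3918 is not perfect (3930 ≠ 3918)


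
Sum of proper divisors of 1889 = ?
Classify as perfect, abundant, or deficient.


Proper divisors: 1
Sum = 1 = 1
1 < 1889 → deficient

s(1889) = 1 (deficient)


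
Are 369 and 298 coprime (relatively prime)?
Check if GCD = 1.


Euclidean algorithm:
369 = 1 * 298 + 71
298 = 4 * 71 + 14
71 = 5 * 14 + 1
14 = 14 * 1 + 0
GCD(369, 298) = 1

Yes, coprime (GCD = 1)


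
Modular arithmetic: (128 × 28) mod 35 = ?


128 × 28 = 3584
3584 mod 35 = 14


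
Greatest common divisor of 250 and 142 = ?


250 = 1 * 142 + 108
142 = 1 * 108 + 34
108 = 3 * 34 + 6
34 = 5 * 6 + 4
6 = 1 * 4 + 2
4 = 2 * 2 + 0
GCD = 2


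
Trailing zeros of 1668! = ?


floor(1668/5) = 333
floor(1668/25) = 66
floor(1668/125) = 13
floor(1668/625) = 2
Total = 414

414 trailing zeros


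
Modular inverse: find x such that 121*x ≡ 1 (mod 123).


Use the extended Euclidean algorithm on (123, 121); each row r = 123*s + 121*t:
r=123, s=1, t=0
r=121, s=0, t=1
q=1: r=2, s=1, t=-1   [123*(1) + 121*(-1) = 2]
q=60: r=1, s=-60, t=61   [123*(-60) + 121*(61) = 1]
q=2: r=0, s=121, t=-123   [123*(121) + 121*(-123) = 0]
GCD = 1 with t = 61, so 121*(61) ≡ 1 (mod 123)
Inverse = 61 mod 123 = 61
Check: 121 * 61 = 7381 ≡ 1 (mod 123)

121^(-1) ≡ 61 (mod 123)


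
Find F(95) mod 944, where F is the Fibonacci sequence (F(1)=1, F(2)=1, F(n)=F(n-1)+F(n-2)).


F(k) mod 944 for k=1..95:
1, 1, 2, 3, 5, 8, 13, 21, 34, 55, 89, 144, 233, 377, 610, 43, 653, 696, 405, 157, 562, 719, 337, 112, 449, 561, 66, 627, 693, 376, 125, 501, 626, 183, 809, 48, 857, 905, 818, 779, 653, 488, 197, 685, 882, 623, 561, 240, 801, 97, 898, 51, 5, 56, 61, 117, 178, 295, 473, 768, 297, 121, 418, 539, 13, 552, 565, 173, 738, 911, 705, 672, 433, 161, 594, 755, 405, 216, 621, 837, 514, 407, 921, 384, 361, 745, 162, 907, 125, 88, 213, 301, 514, 815, 385
F(95) mod 944 = 385


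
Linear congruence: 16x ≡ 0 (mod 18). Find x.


GCD(16, 18) = 2 divides 0
Divide: 8x ≡ 0 (mod 9)
x ≡ 0 (mod 9)


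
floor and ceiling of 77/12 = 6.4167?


77/12 = 6.4167
floor = 6
ceil = 7

floor = 6, ceil = 7


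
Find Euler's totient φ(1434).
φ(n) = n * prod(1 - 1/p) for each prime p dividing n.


1434 = 2 × 3 × 239
Prime factors: 2, 3, 239
φ(1434) = 1434 × (1-1/2) × (1-1/3) × (1-1/239)
= 1434 × 1/2 × 2/3 × 238/239 = 476

φ(1434) = 476


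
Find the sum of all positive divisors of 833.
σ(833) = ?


Divisors of 833: 1, 7, 17, 49, 119, 833
Sum = 1 + 7 + 17 + 49 + 119 + 833 = 1026

σ(833) = 1026


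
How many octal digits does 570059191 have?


570059191 in base 8 = 4176464667
Number of digits = 10

10 digits (base 8)


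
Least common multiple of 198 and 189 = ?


GCD(198, 189) = 9
LCM = 198*189/9 = 37422/9 = 4158

LCM = 4158


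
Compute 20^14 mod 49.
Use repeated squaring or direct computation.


20^1 mod 49 = 20
20^2 mod 49 = 8
20^3 mod 49 = 13
20^4 mod 49 = 15
20^5 mod 49 = 6
20^6 mod 49 = 22
20^7 mod 49 = 48
20^8 mod 49 = 29
20^9 mod 49 = 41
20^10 mod 49 = 36
20^11 mod 49 = 34
20^12 mod 49 = 43
20^13 mod 49 = 27
20^14 mod 49 = 1


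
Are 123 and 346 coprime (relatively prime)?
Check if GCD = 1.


Euclidean algorithm:
346 = 2 * 123 + 100
123 = 1 * 100 + 23
100 = 4 * 23 + 8
23 = 2 * 8 + 7
8 = 1 * 7 + 1
7 = 7 * 1 + 0
GCD(123, 346) = 1

Yes, coprime (GCD = 1)


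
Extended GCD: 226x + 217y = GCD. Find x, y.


Tabular extended Euclidean (each row: r = 226*s + 217*t):
r=226, s=1, t=0
r=217, s=0, t=1
q=1: r=9, s=1, t=-1   [226*(1) + 217*(-1) = 9]
q=24: r=1, s=-24, t=25   [226*(-24) + 217*(25) = 1]
q=9: r=0, s=217, t=-226   [226*(217) + 217*(-226) = 0]
GCD = 1; from the row with r=1: x=-24, y=25
Check: 226*(-24) + 217*(25) = -5424 + 5425 = 1

GCD = 1, x = -24, y = 25


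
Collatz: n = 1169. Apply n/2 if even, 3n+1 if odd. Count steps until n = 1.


1169 → 3508 → 1754 → 877 → 2632 → 1316 → 658 → 329 → 988 → 494 → 247 → 742 → 371 → 1114 → 557 → 1672 → 836 → 418 → 209 → 628 → 314 → 157 → 472 → 236 → 118 → 59 → 178 → 89 → 268 → 134 → 67 → 202 → 101 → 304 → 152 → 76 → 38 → 19 → 58 → 29 → 88 → 44 → 22 → 11 → 34 → 17 → 52 → 26 → 13 → 40 → 20 → 10 → 5 → 16 → 8 → 4 → 2 → 1
Total steps = 57

57 steps


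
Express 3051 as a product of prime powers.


3051 / 3 = 1017
1017 / 3 = 339
339 / 3 = 113
113 / 113 = 1
3051 = 3^3 × 113


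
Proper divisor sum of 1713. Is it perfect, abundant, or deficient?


Proper divisors: 1, 3, 571
Sum = 1 + 3 + 571 = 575
575 < 1713 → deficient

s(1713) = 575 (deficient)


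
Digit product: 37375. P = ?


3 × 7 × 3 × 7 × 5 = 2205


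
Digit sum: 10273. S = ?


1 + 0 + 2 + 7 + 3 = 13


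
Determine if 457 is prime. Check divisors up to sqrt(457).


Check divisors up to sqrt(457) = 21.3776
No divisors found.
457 is prime.

Yes, 457 is prime


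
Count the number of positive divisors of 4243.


4243 = 4243^1
d(4243) = (1+1) = 2

2 divisors


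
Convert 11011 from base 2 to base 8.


11011 (base 2) = 27 (decimal)
27 (decimal) = 33 (base 8)


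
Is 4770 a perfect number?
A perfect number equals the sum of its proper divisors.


Proper divisors of 4770: 1, 2, 3, 5, 6, 9, 10, 15, 18, 30, 45, 53, 90, 106, 159, 265, 318, 477, 530, 795, 954, 1590, 2385
Sum = 1 + 2 + 3 + 5 + 6 + 9 + 10 + 15 + 18 + 30 + 45 + 53 + 90 + 106 + 159 + 265 + 318 + 477 + 530 + 795 + 954 + 1590 + 2385 = 7866

No, 4770 is not perfect (7866 ≠ 4770)


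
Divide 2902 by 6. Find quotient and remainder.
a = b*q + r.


2902 = 6 * 483 + 4
Check: 2898 + 4 = 2902

q = 483, r = 4


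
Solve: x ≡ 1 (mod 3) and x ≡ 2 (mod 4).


M = 3*4 = 12
M1 = M/3 = 4, M2 = M/4 = 3
M1^(-1) mod 3 = 1, M2^(-1) mod 4 = 3
x = 1*4*1 + 2*3*3 = 22
22 mod 12 = 10
Check: 10 mod 3 = 1 ✓, 10 mod 4 = 2 ✓

x ≡ 10 (mod 12)


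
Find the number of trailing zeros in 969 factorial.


floor(969/5) = 193
floor(969/25) = 38
floor(969/125) = 7
floor(969/625) = 1
Total = 239

239 trailing zeros


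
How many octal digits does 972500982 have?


972500982 in base 8 = 7175627766
Number of digits = 10

10 digits (base 8)


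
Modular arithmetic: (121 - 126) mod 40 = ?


121 - 126 = -5
-5 mod 40 = 35


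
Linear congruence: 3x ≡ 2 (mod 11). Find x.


GCD(3, 11) = 1, unique solution
a^(-1) mod 11 = 4
x = 4 * 2 mod 11 = 8

x ≡ 8 (mod 11)


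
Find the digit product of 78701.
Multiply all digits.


7 × 8 × 7 × 0 × 1 = 0


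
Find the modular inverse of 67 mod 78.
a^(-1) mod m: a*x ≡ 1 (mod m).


Use the extended Euclidean algorithm on (78, 67); each row r = 78*s + 67*t:
r=78, s=1, t=0
r=67, s=0, t=1
q=1: r=11, s=1, t=-1   [78*(1) + 67*(-1) = 11]
q=6: r=1, s=-6, t=7   [78*(-6) + 67*(7) = 1]
q=11: r=0, s=67, t=-78   [78*(67) + 67*(-78) = 0]
GCD = 1 with t = 7, so 67*(7) ≡ 1 (mod 78)
Inverse = 7 mod 78 = 7
Check: 67 * 7 = 469 ≡ 1 (mod 78)

67^(-1) ≡ 7 (mod 78)


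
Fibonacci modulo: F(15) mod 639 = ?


F(k) mod 639 for k=1..15:
1, 1, 2, 3, 5, 8, 13, 21, 34, 55, 89, 144, 233, 377, 610
F(15) mod 639 = 610


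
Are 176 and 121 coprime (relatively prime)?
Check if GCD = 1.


Euclidean algorithm:
176 = 1 * 121 + 55
121 = 2 * 55 + 11
55 = 5 * 11 + 0
GCD(176, 121) = 11

No, not coprime (GCD = 11)


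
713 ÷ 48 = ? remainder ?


713 = 48 * 14 + 41
Check: 672 + 41 = 713

q = 14, r = 41


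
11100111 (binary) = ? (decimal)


11100111 (base 2) = 231 (decimal)
231 (decimal) = 231 (base 10)


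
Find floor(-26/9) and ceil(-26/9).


-26/9 = -2.8889
floor = -3
ceil = -2

floor = -3, ceil = -2


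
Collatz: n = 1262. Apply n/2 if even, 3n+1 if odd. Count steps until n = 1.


1262 → 631 → 1894 → 947 → 2842 → 1421 → 4264 → 2132 → 1066 → 533 → 1600 → 800 → 400 → 200 → 100 → 50 → 25 → 76 → 38 → 19 → 58 → 29 → 88 → 44 → 22 → 11 → 34 → 17 → 52 → 26 → 13 → 40 → 20 → 10 → 5 → 16 → 8 → 4 → 2 → 1
Total steps = 39

39 steps


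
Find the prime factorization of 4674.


4674 / 2 = 2337
2337 / 3 = 779
779 / 19 = 41
41 / 41 = 1
4674 = 2 × 3 × 19 × 41


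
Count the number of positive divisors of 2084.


2084 = 2^2 × 521^1
d(2084) = (2+1) × (1+1) = 6

6 divisors


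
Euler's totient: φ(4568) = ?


4568 = 2^3 × 571
Prime factors: 2, 571
φ(4568) = 4568 × (1-1/2) × (1-1/571)
= 4568 × 1/2 × 570/571 = 2280

φ(4568) = 2280


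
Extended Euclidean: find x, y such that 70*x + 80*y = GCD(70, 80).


Tabular extended Euclidean (each row: r = 70*s + 80*t):
r=70, s=1, t=0
r=80, s=0, t=1
q=0: r=70, s=1, t=0   [70*(1) + 80*(0) = 70]
q=1: r=10, s=-1, t=1   [70*(-1) + 80*(1) = 10]
q=7: r=0, s=8, t=-7   [70*(8) + 80*(-7) = 0]
GCD = 10; from the row with r=10: x=-1, y=1
Check: 70*(-1) + 80*(1) = -70 + 80 = 10

GCD = 10, x = -1, y = 1


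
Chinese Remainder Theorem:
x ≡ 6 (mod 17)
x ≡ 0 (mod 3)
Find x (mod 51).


M = 17*3 = 51
M1 = M/17 = 3, M2 = M/3 = 17
M1^(-1) mod 17 = 6, M2^(-1) mod 3 = 2
x = 6*3*6 + 0*17*2 = 108
108 mod 51 = 6
Check: 6 mod 17 = 6 ✓, 6 mod 3 = 0 ✓

x ≡ 6 (mod 51)


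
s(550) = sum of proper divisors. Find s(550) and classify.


Proper divisors: 1, 2, 5, 10, 11, 22, 25, 50, 55, 110, 275
Sum = 1 + 2 + 5 + 10 + 11 + 22 + 25 + 50 + 55 + 110 + 275 = 566
566 > 550 → abundant

s(550) = 566 (abundant)


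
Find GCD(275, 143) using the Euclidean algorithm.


275 = 1 * 143 + 132
143 = 1 * 132 + 11
132 = 12 * 11 + 0
GCD = 11


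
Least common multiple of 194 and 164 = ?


GCD(194, 164) = 2
LCM = 194*164/2 = 31816/2 = 15908

LCM = 15908


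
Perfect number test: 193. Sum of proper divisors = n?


Proper divisors of 193: 1
Sum = 1 = 1

No, 193 is not perfect (1 ≠ 193)


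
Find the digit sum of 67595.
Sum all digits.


6 + 7 + 5 + 9 + 5 = 32


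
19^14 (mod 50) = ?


19^1 mod 50 = 19
19^2 mod 50 = 11
19^3 mod 50 = 9
19^4 mod 50 = 21
19^5 mod 50 = 49
19^6 mod 50 = 31
19^7 mod 50 = 39
19^8 mod 50 = 41
19^9 mod 50 = 29
19^10 mod 50 = 1
19^11 mod 50 = 19
19^12 mod 50 = 11
19^13 mod 50 = 9
19^14 mod 50 = 21


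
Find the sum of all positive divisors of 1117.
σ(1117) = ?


Divisors of 1117: 1, 1117
Sum = 1 + 1117 = 1118

σ(1117) = 1118


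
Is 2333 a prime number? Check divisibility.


Check divisors up to sqrt(2333) = 48.3011
No divisors found.
2333 is prime.

Yes, 2333 is prime


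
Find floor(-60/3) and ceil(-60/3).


-60/3 = -20.0000
floor = -20
ceil = -20

floor = -20, ceil = -20


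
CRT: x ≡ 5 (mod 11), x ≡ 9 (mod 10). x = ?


M = 11*10 = 110
M1 = M/11 = 10, M2 = M/10 = 11
M1^(-1) mod 11 = 10, M2^(-1) mod 10 = 1
x = 5*10*10 + 9*11*1 = 599
599 mod 110 = 49
Check: 49 mod 11 = 5 ✓, 49 mod 10 = 9 ✓

x ≡ 49 (mod 110)


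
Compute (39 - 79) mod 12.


39 - 79 = -40
-40 mod 12 = 8


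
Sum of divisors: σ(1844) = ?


Divisors of 1844: 1, 2, 4, 461, 922, 1844
Sum = 1 + 2 + 4 + 461 + 922 + 1844 = 3234

σ(1844) = 3234


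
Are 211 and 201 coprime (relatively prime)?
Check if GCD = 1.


Euclidean algorithm:
211 = 1 * 201 + 10
201 = 20 * 10 + 1
10 = 10 * 1 + 0
GCD(211, 201) = 1

Yes, coprime (GCD = 1)


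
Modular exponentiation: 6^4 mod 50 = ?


6^1 mod 50 = 6
6^2 mod 50 = 36
6^3 mod 50 = 16
6^4 mod 50 = 46


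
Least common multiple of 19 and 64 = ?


GCD(19, 64) = 1
LCM = 19*64/1 = 1216/1 = 1216

LCM = 1216


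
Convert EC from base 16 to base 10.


EC (base 16) = 236 (decimal)
236 (decimal) = 236 (base 10)


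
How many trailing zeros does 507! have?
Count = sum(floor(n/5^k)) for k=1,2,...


floor(507/5) = 101
floor(507/25) = 20
floor(507/125) = 4
Total = 125

125 trailing zeros


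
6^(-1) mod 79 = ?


Use the extended Euclidean algorithm on (79, 6); each row r = 79*s + 6*t:
r=79, s=1, t=0
r=6, s=0, t=1
q=13: r=1, s=1, t=-13   [79*(1) + 6*(-13) = 1]
q=6: r=0, s=-6, t=79   [79*(-6) + 6*(79) = 0]
GCD = 1 with t = -13, so 6*(-13) ≡ 1 (mod 79)
Inverse = -13 mod 79 = 66
Check: 6 * 66 = 396 ≡ 1 (mod 79)

6^(-1) ≡ 66 (mod 79)


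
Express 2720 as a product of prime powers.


2720 / 2 = 1360
1360 / 2 = 680
680 / 2 = 340
340 / 2 = 170
170 / 2 = 85
85 / 5 = 17
17 / 17 = 1
2720 = 2^5 × 5 × 17


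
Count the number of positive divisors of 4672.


4672 = 2^6 × 73^1
d(4672) = (6+1) × (1+1) = 14

14 divisors


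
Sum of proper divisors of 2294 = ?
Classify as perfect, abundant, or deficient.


Proper divisors: 1, 2, 31, 37, 62, 74, 1147
Sum = 1 + 2 + 31 + 37 + 62 + 74 + 1147 = 1354
1354 < 2294 → deficient

s(2294) = 1354 (deficient)


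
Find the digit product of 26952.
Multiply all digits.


2 × 6 × 9 × 5 × 2 = 1080


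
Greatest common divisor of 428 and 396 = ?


428 = 1 * 396 + 32
396 = 12 * 32 + 12
32 = 2 * 12 + 8
12 = 1 * 8 + 4
8 = 2 * 4 + 0
GCD = 4


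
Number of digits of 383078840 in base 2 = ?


383078840 in base 2 = 10110110101010101000110111000
Number of digits = 29

29 digits (base 2)


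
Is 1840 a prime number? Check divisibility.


1840 / 2 = 920 (exact division)
1840 is NOT prime.

No, 1840 is not prime


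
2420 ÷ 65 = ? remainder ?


2420 = 65 * 37 + 15
Check: 2405 + 15 = 2420

q = 37, r = 15


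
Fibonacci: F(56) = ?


Sequence: 1, 1, 2, 3, 5, 8, 13, 21, 34, 55, 89, 144, 233, 377, 610, 987, 1597, 2584, 4181, 6765, 10946, 17711, 28657, 46368, 75025, 121393, 196418, 317811, 514229, 832040, 1346269, 2178309, 3524578, 5702887, 9227465, 14930352, 24157817, 39088169, 63245986, 102334155, 165580141, 267914296, 433494437, 701408733, 1134903170, 1836311903, 2971215073, 4807526976, 7778742049, 12586269025, 20365011074, 32951280099, 53316291173, 86267571272, 139583862445, 225851433717
F(56) = 225851433717


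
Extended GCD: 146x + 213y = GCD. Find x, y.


Tabular extended Euclidean (each row: r = 146*s + 213*t):
r=146, s=1, t=0
r=213, s=0, t=1
q=0: r=146, s=1, t=0   [146*(1) + 213*(0) = 146]
q=1: r=67, s=-1, t=1   [146*(-1) + 213*(1) = 67]
q=2: r=12, s=3, t=-2   [146*(3) + 213*(-2) = 12]
q=5: r=7, s=-16, t=11   [146*(-16) + 213*(11) = 7]
q=1: r=5, s=19, t=-13   [146*(19) + 213*(-13) = 5]
q=1: r=2, s=-35, t=24   [146*(-35) + 213*(24) = 2]
q=2: r=1, s=89, t=-61   [146*(89) + 213*(-61) = 1]
q=2: r=0, s=-213, t=146   [146*(-213) + 213*(146) = 0]
GCD = 1; from the row with r=1: x=89, y=-61
Check: 146*(89) + 213*(-61) = 12994 - 12993 = 1

GCD = 1, x = 89, y = -61


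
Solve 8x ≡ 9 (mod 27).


GCD(8, 27) = 1, unique solution
a^(-1) mod 27 = 17
x = 17 * 9 mod 27 = 18

x ≡ 18 (mod 27)


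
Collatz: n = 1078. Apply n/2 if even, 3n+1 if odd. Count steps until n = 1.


1078 → 539 → 1618 → 809 → 2428 → 1214 → 607 → 1822 → 911 → 2734 → 1367 → 4102 → 2051 → 6154 → 3077 → 9232 → 4616 → 2308 → 1154 → 577 → 1732 → 866 → 433 → 1300 → 650 → 325 → 976 → 488 → 244 → 122 → 61 → 184 → 92 → 46 → 23 → 70 → 35 → 106 → 53 → 160 → 80 → 40 → 20 → 10 → 5 → 16 → 8 → 4 → 2 → 1
Total steps = 49

49 steps


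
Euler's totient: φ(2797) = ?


2797 = 2797
Prime factors: 2797
φ(2797) = 2797 × (1-1/2797)
= 2797 × 2796/2797 = 2796

φ(2797) = 2796


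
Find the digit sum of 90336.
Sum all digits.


9 + 0 + 3 + 3 + 6 = 21


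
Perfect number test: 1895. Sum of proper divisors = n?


Proper divisors of 1895: 1, 5, 379
Sum = 1 + 5 + 379 = 385

No, 1895 is not perfect (385 ≠ 1895)


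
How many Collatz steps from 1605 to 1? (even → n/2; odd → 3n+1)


1605 → 4816 → 2408 → 1204 → 602 → 301 → 904 → 452 → 226 → 113 → 340 → 170 → 85 → 256 → 128 → 64 → 32 → 16 → 8 → 4 → 2 → 1
Total steps = 21

21 steps


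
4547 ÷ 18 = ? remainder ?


4547 = 18 * 252 + 11
Check: 4536 + 11 = 4547

q = 252, r = 11


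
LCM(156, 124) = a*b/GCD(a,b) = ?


GCD(156, 124) = 4
LCM = 156*124/4 = 19344/4 = 4836

LCM = 4836


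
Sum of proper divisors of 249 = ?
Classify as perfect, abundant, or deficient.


Proper divisors: 1, 3, 83
Sum = 1 + 3 + 83 = 87
87 < 249 → deficient

s(249) = 87 (deficient)


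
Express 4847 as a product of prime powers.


4847 / 37 = 131
131 / 131 = 1
4847 = 37 × 131


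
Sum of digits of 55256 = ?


5 + 5 + 2 + 5 + 6 = 23


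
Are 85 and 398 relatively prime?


Euclidean algorithm:
398 = 4 * 85 + 58
85 = 1 * 58 + 27
58 = 2 * 27 + 4
27 = 6 * 4 + 3
4 = 1 * 3 + 1
3 = 3 * 1 + 0
GCD(85, 398) = 1

Yes, coprime (GCD = 1)


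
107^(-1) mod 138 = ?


Use the extended Euclidean algorithm on (138, 107); each row r = 138*s + 107*t:
r=138, s=1, t=0
r=107, s=0, t=1
q=1: r=31, s=1, t=-1   [138*(1) + 107*(-1) = 31]
q=3: r=14, s=-3, t=4   [138*(-3) + 107*(4) = 14]
q=2: r=3, s=7, t=-9   [138*(7) + 107*(-9) = 3]
q=4: r=2, s=-31, t=40   [138*(-31) + 107*(40) = 2]
q=1: r=1, s=38, t=-49   [138*(38) + 107*(-49) = 1]
q=2: r=0, s=-107, t=138   [138*(-107) + 107*(138) = 0]
GCD = 1 with t = -49, so 107*(-49) ≡ 1 (mod 138)
Inverse = -49 mod 138 = 89
Check: 107 * 89 = 9523 ≡ 1 (mod 138)

107^(-1) ≡ 89 (mod 138)


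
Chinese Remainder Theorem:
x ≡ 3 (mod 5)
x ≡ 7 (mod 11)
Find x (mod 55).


M = 5*11 = 55
M1 = M/5 = 11, M2 = M/11 = 5
M1^(-1) mod 5 = 1, M2^(-1) mod 11 = 9
x = 3*11*1 + 7*5*9 = 348
348 mod 55 = 18
Check: 18 mod 5 = 3 ✓, 18 mod 11 = 7 ✓

x ≡ 18 (mod 55)


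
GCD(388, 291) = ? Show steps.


388 = 1 * 291 + 97
291 = 3 * 97 + 0
GCD = 97


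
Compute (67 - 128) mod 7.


67 - 128 = -61
-61 mod 7 = 2


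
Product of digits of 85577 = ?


8 × 5 × 5 × 7 × 7 = 9800


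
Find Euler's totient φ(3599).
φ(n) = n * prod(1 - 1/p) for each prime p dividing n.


3599 = 59 × 61
Prime factors: 59, 61
φ(3599) = 3599 × (1-1/59) × (1-1/61)
= 3599 × 58/59 × 60/61 = 3480

φ(3599) = 3480


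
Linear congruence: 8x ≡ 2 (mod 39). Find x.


GCD(8, 39) = 1, unique solution
a^(-1) mod 39 = 5
x = 5 * 2 mod 39 = 10

x ≡ 10 (mod 39)


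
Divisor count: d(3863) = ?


3863 = 3863^1
d(3863) = (1+1) = 2

2 divisors


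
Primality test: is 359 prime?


Check divisors up to sqrt(359) = 18.9473
No divisors found.
359 is prime.

Yes, 359 is prime


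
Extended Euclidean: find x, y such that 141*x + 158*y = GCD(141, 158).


Tabular extended Euclidean (each row: r = 141*s + 158*t):
r=141, s=1, t=0
r=158, s=0, t=1
q=0: r=141, s=1, t=0   [141*(1) + 158*(0) = 141]
q=1: r=17, s=-1, t=1   [141*(-1) + 158*(1) = 17]
q=8: r=5, s=9, t=-8   [141*(9) + 158*(-8) = 5]
q=3: r=2, s=-28, t=25   [141*(-28) + 158*(25) = 2]
q=2: r=1, s=65, t=-58   [141*(65) + 158*(-58) = 1]
q=2: r=0, s=-158, t=141   [141*(-158) + 158*(141) = 0]
GCD = 1; from the row with r=1: x=65, y=-58
Check: 141*(65) + 158*(-58) = 9165 - 9164 = 1

GCD = 1, x = 65, y = -58


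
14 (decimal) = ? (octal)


14 (base 10) = 14 (decimal)
14 (decimal) = 16 (base 8)


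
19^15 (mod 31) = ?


19^1 mod 31 = 19
19^2 mod 31 = 20
19^3 mod 31 = 8
19^4 mod 31 = 28
19^5 mod 31 = 5
19^6 mod 31 = 2
19^7 mod 31 = 7
19^8 mod 31 = 9
19^9 mod 31 = 16
19^10 mod 31 = 25
19^11 mod 31 = 10
19^12 mod 31 = 4
19^13 mod 31 = 14
19^14 mod 31 = 18
19^15 mod 31 = 1


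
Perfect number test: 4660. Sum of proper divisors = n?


Proper divisors of 4660: 1, 2, 4, 5, 10, 20, 233, 466, 932, 1165, 2330
Sum = 1 + 2 + 4 + 5 + 10 + 20 + 233 + 466 + 932 + 1165 + 2330 = 5168

No, 4660 is not perfect (5168 ≠ 4660)


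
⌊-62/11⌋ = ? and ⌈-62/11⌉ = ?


-62/11 = -5.6364
floor = -6
ceil = -5

floor = -6, ceil = -5


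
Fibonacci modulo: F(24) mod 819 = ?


F(k) mod 819 for k=1..24:
1, 1, 2, 3, 5, 8, 13, 21, 34, 55, 89, 144, 233, 377, 610, 168, 778, 127, 86, 213, 299, 512, 811, 504
F(24) mod 819 = 504


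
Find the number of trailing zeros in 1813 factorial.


floor(1813/5) = 362
floor(1813/25) = 72
floor(1813/125) = 14
floor(1813/625) = 2
Total = 450

450 trailing zeros


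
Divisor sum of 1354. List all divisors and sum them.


Divisors of 1354: 1, 2, 677, 1354
Sum = 1 + 2 + 677 + 1354 = 2034

σ(1354) = 2034


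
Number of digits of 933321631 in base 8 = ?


933321631 in base 8 = 6750255637
Number of digits = 10

10 digits (base 8)


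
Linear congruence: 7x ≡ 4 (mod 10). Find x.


GCD(7, 10) = 1, unique solution
a^(-1) mod 10 = 3
x = 3 * 4 mod 10 = 2

x ≡ 2 (mod 10)


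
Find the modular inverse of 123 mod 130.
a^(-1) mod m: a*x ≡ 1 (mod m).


Use the extended Euclidean algorithm on (130, 123); each row r = 130*s + 123*t:
r=130, s=1, t=0
r=123, s=0, t=1
q=1: r=7, s=1, t=-1   [130*(1) + 123*(-1) = 7]
q=17: r=4, s=-17, t=18   [130*(-17) + 123*(18) = 4]
q=1: r=3, s=18, t=-19   [130*(18) + 123*(-19) = 3]
q=1: r=1, s=-35, t=37   [130*(-35) + 123*(37) = 1]
q=3: r=0, s=123, t=-130   [130*(123) + 123*(-130) = 0]
GCD = 1 with t = 37, so 123*(37) ≡ 1 (mod 130)
Inverse = 37 mod 130 = 37
Check: 123 * 37 = 4551 ≡ 1 (mod 130)

123^(-1) ≡ 37 (mod 130)


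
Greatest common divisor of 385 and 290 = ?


385 = 1 * 290 + 95
290 = 3 * 95 + 5
95 = 19 * 5 + 0
GCD = 5


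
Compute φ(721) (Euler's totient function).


721 = 7 × 103
Prime factors: 7, 103
φ(721) = 721 × (1-1/7) × (1-1/103)
= 721 × 6/7 × 102/103 = 612

φ(721) = 612


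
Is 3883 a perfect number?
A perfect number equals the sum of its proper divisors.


Proper divisors of 3883: 1, 11, 353
Sum = 1 + 11 + 353 = 365

No, 3883 is not perfect (365 ≠ 3883)


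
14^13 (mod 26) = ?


14^1 mod 26 = 14
14^2 mod 26 = 14
14^3 mod 26 = 14
14^4 mod 26 = 14
14^5 mod 26 = 14
14^6 mod 26 = 14
14^7 mod 26 = 14
14^8 mod 26 = 14
14^9 mod 26 = 14
14^10 mod 26 = 14
14^11 mod 26 = 14
14^12 mod 26 = 14
14^13 mod 26 = 14


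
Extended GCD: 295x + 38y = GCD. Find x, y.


Tabular extended Euclidean (each row: r = 295*s + 38*t):
r=295, s=1, t=0
r=38, s=0, t=1
q=7: r=29, s=1, t=-7   [295*(1) + 38*(-7) = 29]
q=1: r=9, s=-1, t=8   [295*(-1) + 38*(8) = 9]
q=3: r=2, s=4, t=-31   [295*(4) + 38*(-31) = 2]
q=4: r=1, s=-17, t=132   [295*(-17) + 38*(132) = 1]
q=2: r=0, s=38, t=-295   [295*(38) + 38*(-295) = 0]
GCD = 1; from the row with r=1: x=-17, y=132
Check: 295*(-17) + 38*(132) = -5015 + 5016 = 1

GCD = 1, x = -17, y = 132


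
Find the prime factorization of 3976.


3976 / 2 = 1988
1988 / 2 = 994
994 / 2 = 497
497 / 7 = 71
71 / 71 = 1
3976 = 2^3 × 7 × 71


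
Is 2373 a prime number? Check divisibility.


2373 / 3 = 791 (exact division)
2373 is NOT prime.

No, 2373 is not prime


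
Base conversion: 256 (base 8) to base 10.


256 (base 8) = 174 (decimal)
174 (decimal) = 174 (base 10)


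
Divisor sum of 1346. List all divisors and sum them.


Divisors of 1346: 1, 2, 673, 1346
Sum = 1 + 2 + 673 + 1346 = 2022

σ(1346) = 2022


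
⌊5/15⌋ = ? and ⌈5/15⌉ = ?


5/15 = 0.3333
floor = 0
ceil = 1

floor = 0, ceil = 1


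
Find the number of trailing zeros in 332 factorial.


floor(332/5) = 66
floor(332/25) = 13
floor(332/125) = 2
Total = 81

81 trailing zeros


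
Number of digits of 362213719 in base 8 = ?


362213719 in base 8 = 2545570527
Number of digits = 10

10 digits (base 8)


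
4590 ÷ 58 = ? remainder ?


4590 = 58 * 79 + 8
Check: 4582 + 8 = 4590

q = 79, r = 8


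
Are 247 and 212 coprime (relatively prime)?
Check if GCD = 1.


Euclidean algorithm:
247 = 1 * 212 + 35
212 = 6 * 35 + 2
35 = 17 * 2 + 1
2 = 2 * 1 + 0
GCD(247, 212) = 1

Yes, coprime (GCD = 1)


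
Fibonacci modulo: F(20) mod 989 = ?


F(k) mod 989 for k=1..20:
1, 1, 2, 3, 5, 8, 13, 21, 34, 55, 89, 144, 233, 377, 610, 987, 608, 606, 225, 831
F(20) mod 989 = 831


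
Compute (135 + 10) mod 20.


135 + 10 = 145
145 mod 20 = 5


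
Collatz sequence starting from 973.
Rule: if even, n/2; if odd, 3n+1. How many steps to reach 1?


973 → 2920 → 1460 → 730 → 365 → 1096 → 548 → 274 → 137 → 412 → 206 → 103 → 310 → 155 → 466 → 233 → 700 → 350 → 175 → 526 → 263 → 790 → 395 → 1186 → 593 → 1780 → 890 → 445 → 1336 → 668 → 334 → 167 → 502 → 251 → 754 → 377 → 1132 → 566 → 283 → 850 → 425 → 1276 → 638 → 319 → 958 → 479 → 1438 → 719 → 2158 → 1079 → 3238 → 1619 → 4858 → 2429 → 7288 → 3644 → 1822 → 911 → 2734 → 1367 → 4102 → 2051 → 6154 → 3077 → 9232 → 4616 → 2308 → 1154 → 577 → 1732 → 866 → 433 → 1300 → 650 → 325 → 976 → 488 → 244 → 122 → 61 → 184 → 92 → 46 → 23 → 70 → 35 → 106 → 53 → 160 → 80 → 40 → 20 → 10 → 5 → 16 → 8 → 4 → 2 → 1
Total steps = 98

98 steps


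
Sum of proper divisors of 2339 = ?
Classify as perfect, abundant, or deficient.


Proper divisors: 1
Sum = 1 = 1
1 < 2339 → deficient

s(2339) = 1 (deficient)


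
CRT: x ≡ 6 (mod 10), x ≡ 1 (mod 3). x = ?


M = 10*3 = 30
M1 = M/10 = 3, M2 = M/3 = 10
M1^(-1) mod 10 = 7, M2^(-1) mod 3 = 1
x = 6*3*7 + 1*10*1 = 136
136 mod 30 = 16
Check: 16 mod 10 = 6 ✓, 16 mod 3 = 1 ✓

x ≡ 16 (mod 30)


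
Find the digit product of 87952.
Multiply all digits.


8 × 7 × 9 × 5 × 2 = 5040


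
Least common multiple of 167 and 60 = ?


GCD(167, 60) = 1
LCM = 167*60/1 = 10020/1 = 10020

LCM = 10020


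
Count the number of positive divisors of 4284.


4284 = 2^2 × 3^2 × 7^1 × 17^1
d(4284) = (2+1) × (2+1) × (1+1) × (1+1) = 36

36 divisors


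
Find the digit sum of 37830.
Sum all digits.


3 + 7 + 8 + 3 + 0 = 21


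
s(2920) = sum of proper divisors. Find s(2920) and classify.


Proper divisors: 1, 2, 4, 5, 8, 10, 20, 40, 73, 146, 292, 365, 584, 730, 1460
Sum = 1 + 2 + 4 + 5 + 8 + 10 + 20 + 40 + 73 + 146 + 292 + 365 + 584 + 730 + 1460 = 3740
3740 > 2920 → abundant

s(2920) = 3740 (abundant)


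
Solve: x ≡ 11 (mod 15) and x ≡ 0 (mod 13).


M = 15*13 = 195
M1 = M/15 = 13, M2 = M/13 = 15
M1^(-1) mod 15 = 7, M2^(-1) mod 13 = 7
x = 11*13*7 + 0*15*7 = 1001
1001 mod 195 = 26
Check: 26 mod 15 = 11 ✓, 26 mod 13 = 0 ✓

x ≡ 26 (mod 195)


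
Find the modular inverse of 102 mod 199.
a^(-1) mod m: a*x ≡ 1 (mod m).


Use the extended Euclidean algorithm on (199, 102); each row r = 199*s + 102*t:
r=199, s=1, t=0
r=102, s=0, t=1
q=1: r=97, s=1, t=-1   [199*(1) + 102*(-1) = 97]
q=1: r=5, s=-1, t=2   [199*(-1) + 102*(2) = 5]
q=19: r=2, s=20, t=-39   [199*(20) + 102*(-39) = 2]
q=2: r=1, s=-41, t=80   [199*(-41) + 102*(80) = 1]
q=2: r=0, s=102, t=-199   [199*(102) + 102*(-199) = 0]
GCD = 1 with t = 80, so 102*(80) ≡ 1 (mod 199)
Inverse = 80 mod 199 = 80
Check: 102 * 80 = 8160 ≡ 1 (mod 199)

102^(-1) ≡ 80 (mod 199)


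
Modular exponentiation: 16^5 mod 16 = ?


16^1 mod 16 = 0
16^2 mod 16 = 0
16^3 mod 16 = 0
16^4 mod 16 = 0
16^5 mod 16 = 0


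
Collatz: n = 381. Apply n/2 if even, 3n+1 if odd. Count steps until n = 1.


381 → 1144 → 572 → 286 → 143 → 430 → 215 → 646 → 323 → 970 → 485 → 1456 → 728 → 364 → 182 → 91 → 274 → 137 → 412 → 206 → 103 → 310 → 155 → 466 → 233 → 700 → 350 → 175 → 526 → 263 → 790 → 395 → 1186 → 593 → 1780 → 890 → 445 → 1336 → 668 → 334 → 167 → 502 → 251 → 754 → 377 → 1132 → 566 → 283 → 850 → 425 → 1276 → 638 → 319 → 958 → 479 → 1438 → 719 → 2158 → 1079 → 3238 → 1619 → 4858 → 2429 → 7288 → 3644 → 1822 → 911 → 2734 → 1367 → 4102 → 2051 → 6154 → 3077 → 9232 → 4616 → 2308 → 1154 → 577 → 1732 → 866 → 433 → 1300 → 650 → 325 → 976 → 488 → 244 → 122 → 61 → 184 → 92 → 46 → 23 → 70 → 35 → 106 → 53 → 160 → 80 → 40 → 20 → 10 → 5 → 16 → 8 → 4 → 2 → 1
Total steps = 107

107 steps


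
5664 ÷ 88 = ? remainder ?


5664 = 88 * 64 + 32
Check: 5632 + 32 = 5664

q = 64, r = 32


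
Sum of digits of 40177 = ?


4 + 0 + 1 + 7 + 7 = 19


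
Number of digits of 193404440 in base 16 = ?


193404440 in base 16 = B871E18
Number of digits = 7

7 digits (base 16)


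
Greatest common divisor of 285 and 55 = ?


285 = 5 * 55 + 10
55 = 5 * 10 + 5
10 = 2 * 5 + 0
GCD = 5


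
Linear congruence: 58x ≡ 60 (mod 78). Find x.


GCD(58, 78) = 2 divides 60
Divide: 29x ≡ 30 (mod 39)
x ≡ 36 (mod 39)


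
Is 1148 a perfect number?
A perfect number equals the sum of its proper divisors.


Proper divisors of 1148: 1, 2, 4, 7, 14, 28, 41, 82, 164, 287, 574
Sum = 1 + 2 + 4 + 7 + 14 + 28 + 41 + 82 + 164 + 287 + 574 = 1204

No, 1148 is not perfect (1204 ≠ 1148)


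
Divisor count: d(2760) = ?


2760 = 2^3 × 3^1 × 5^1 × 23^1
d(2760) = (3+1) × (1+1) × (1+1) × (1+1) = 32

32 divisors


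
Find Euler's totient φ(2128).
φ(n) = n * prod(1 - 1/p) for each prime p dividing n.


2128 = 2^4 × 7 × 19
Prime factors: 2, 7, 19
φ(2128) = 2128 × (1-1/2) × (1-1/7) × (1-1/19)
= 2128 × 1/2 × 6/7 × 18/19 = 864

φ(2128) = 864


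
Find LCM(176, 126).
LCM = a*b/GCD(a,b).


GCD(176, 126) = 2
LCM = 176*126/2 = 22176/2 = 11088

LCM = 11088


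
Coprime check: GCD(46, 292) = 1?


Euclidean algorithm:
292 = 6 * 46 + 16
46 = 2 * 16 + 14
16 = 1 * 14 + 2
14 = 7 * 2 + 0
GCD(46, 292) = 2

No, not coprime (GCD = 2)


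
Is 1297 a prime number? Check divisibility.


Check divisors up to sqrt(1297) = 36.0139
No divisors found.
1297 is prime.

Yes, 1297 is prime


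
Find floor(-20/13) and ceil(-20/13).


-20/13 = -1.5385
floor = -2
ceil = -1

floor = -2, ceil = -1


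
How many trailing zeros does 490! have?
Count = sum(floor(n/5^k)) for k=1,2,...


floor(490/5) = 98
floor(490/25) = 19
floor(490/125) = 3
Total = 120

120 trailing zeros


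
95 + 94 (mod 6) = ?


95 + 94 = 189
189 mod 6 = 3


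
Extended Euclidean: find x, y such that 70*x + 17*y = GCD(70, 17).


Tabular extended Euclidean (each row: r = 70*s + 17*t):
r=70, s=1, t=0
r=17, s=0, t=1
q=4: r=2, s=1, t=-4   [70*(1) + 17*(-4) = 2]
q=8: r=1, s=-8, t=33   [70*(-8) + 17*(33) = 1]
q=2: r=0, s=17, t=-70   [70*(17) + 17*(-70) = 0]
GCD = 1; from the row with r=1: x=-8, y=33
Check: 70*(-8) + 17*(33) = -560 + 561 = 1

GCD = 1, x = -8, y = 33


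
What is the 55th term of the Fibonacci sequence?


Sequence: 1, 1, 2, 3, 5, 8, 13, 21, 34, 55, 89, 144, 233, 377, 610, 987, 1597, 2584, 4181, 6765, 10946, 17711, 28657, 46368, 75025, 121393, 196418, 317811, 514229, 832040, 1346269, 2178309, 3524578, 5702887, 9227465, 14930352, 24157817, 39088169, 63245986, 102334155, 165580141, 267914296, 433494437, 701408733, 1134903170, 1836311903, 2971215073, 4807526976, 7778742049, 12586269025, 20365011074, 32951280099, 53316291173, 86267571272, 139583862445
F(55) = 139583862445


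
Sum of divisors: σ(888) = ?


Divisors of 888: 1, 2, 3, 4, 6, 8, 12, 24, 37, 74, 111, 148, 222, 296, 444, 888
Sum = 1 + 2 + 3 + 4 + 6 + 8 + 12 + 24 + 37 + 74 + 111 + 148 + 222 + 296 + 444 + 888 = 2280

σ(888) = 2280


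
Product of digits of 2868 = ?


2 × 8 × 6 × 8 = 768


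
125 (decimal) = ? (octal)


125 (base 10) = 125 (decimal)
125 (decimal) = 175 (base 8)


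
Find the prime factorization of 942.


942 / 2 = 471
471 / 3 = 157
157 / 157 = 1
942 = 2 × 3 × 157


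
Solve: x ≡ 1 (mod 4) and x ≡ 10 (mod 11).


M = 4*11 = 44
M1 = M/4 = 11, M2 = M/11 = 4
M1^(-1) mod 4 = 3, M2^(-1) mod 11 = 3
x = 1*11*3 + 10*4*3 = 153
153 mod 44 = 21
Check: 21 mod 4 = 1 ✓, 21 mod 11 = 10 ✓

x ≡ 21 (mod 44)


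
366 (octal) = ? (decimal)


366 (base 8) = 246 (decimal)
246 (decimal) = 246 (base 10)


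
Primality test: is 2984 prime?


2984 / 2 = 1492 (exact division)
2984 is NOT prime.

No, 2984 is not prime


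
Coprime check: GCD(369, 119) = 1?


Euclidean algorithm:
369 = 3 * 119 + 12
119 = 9 * 12 + 11
12 = 1 * 11 + 1
11 = 11 * 1 + 0
GCD(369, 119) = 1

Yes, coprime (GCD = 1)


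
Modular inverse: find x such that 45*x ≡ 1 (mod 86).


Use the extended Euclidean algorithm on (86, 45); each row r = 86*s + 45*t:
r=86, s=1, t=0
r=45, s=0, t=1
q=1: r=41, s=1, t=-1   [86*(1) + 45*(-1) = 41]
q=1: r=4, s=-1, t=2   [86*(-1) + 45*(2) = 4]
q=10: r=1, s=11, t=-21   [86*(11) + 45*(-21) = 1]
q=4: r=0, s=-45, t=86   [86*(-45) + 45*(86) = 0]
GCD = 1 with t = -21, so 45*(-21) ≡ 1 (mod 86)
Inverse = -21 mod 86 = 65
Check: 45 * 65 = 2925 ≡ 1 (mod 86)

45^(-1) ≡ 65 (mod 86)


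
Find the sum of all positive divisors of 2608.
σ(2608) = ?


Divisors of 2608: 1, 2, 4, 8, 16, 163, 326, 652, 1304, 2608
Sum = 1 + 2 + 4 + 8 + 16 + 163 + 326 + 652 + 1304 + 2608 = 5084

σ(2608) = 5084


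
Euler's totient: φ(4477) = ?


4477 = 11^2 × 37
Prime factors: 11, 37
φ(4477) = 4477 × (1-1/11) × (1-1/37)
= 4477 × 10/11 × 36/37 = 3960

φ(4477) = 3960


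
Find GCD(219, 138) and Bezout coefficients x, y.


Tabular extended Euclidean (each row: r = 219*s + 138*t):
r=219, s=1, t=0
r=138, s=0, t=1
q=1: r=81, s=1, t=-1   [219*(1) + 138*(-1) = 81]
q=1: r=57, s=-1, t=2   [219*(-1) + 138*(2) = 57]
q=1: r=24, s=2, t=-3   [219*(2) + 138*(-3) = 24]
q=2: r=9, s=-5, t=8   [219*(-5) + 138*(8) = 9]
q=2: r=6, s=12, t=-19   [219*(12) + 138*(-19) = 6]
q=1: r=3, s=-17, t=27   [219*(-17) + 138*(27) = 3]
q=2: r=0, s=46, t=-73   [219*(46) + 138*(-73) = 0]
GCD = 3; from the row with r=3: x=-17, y=27
Check: 219*(-17) + 138*(27) = -3723 + 3726 = 3

GCD = 3, x = -17, y = 27


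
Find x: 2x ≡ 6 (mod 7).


GCD(2, 7) = 1, unique solution
a^(-1) mod 7 = 4
x = 4 * 6 mod 7 = 3

x ≡ 3 (mod 7)


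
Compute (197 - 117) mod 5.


197 - 117 = 80
80 mod 5 = 0


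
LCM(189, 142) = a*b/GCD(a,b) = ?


GCD(189, 142) = 1
LCM = 189*142/1 = 26838/1 = 26838

LCM = 26838


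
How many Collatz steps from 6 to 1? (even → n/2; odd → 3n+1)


6 → 3 → 10 → 5 → 16 → 8 → 4 → 2 → 1
Total steps = 8

8 steps


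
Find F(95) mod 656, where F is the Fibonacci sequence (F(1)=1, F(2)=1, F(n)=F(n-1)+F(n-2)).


F(k) mod 656 for k=1..95:
1, 1, 2, 3, 5, 8, 13, 21, 34, 55, 89, 144, 233, 377, 610, 331, 285, 616, 245, 205, 450, 655, 449, 448, 241, 33, 274, 307, 581, 232, 157, 389, 546, 279, 169, 448, 617, 409, 370, 123, 493, 616, 453, 413, 210, 623, 177, 144, 321, 465, 130, 595, 69, 8, 77, 85, 162, 247, 409, 0, 409, 409, 162, 571, 77, 648, 69, 61, 130, 191, 321, 512, 177, 33, 210, 243, 453, 40, 493, 533, 370, 247, 617, 208, 169, 377, 546, 267, 157, 424, 581, 349, 274, 623, 241
F(95) mod 656 = 241


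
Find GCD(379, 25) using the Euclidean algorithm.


379 = 15 * 25 + 4
25 = 6 * 4 + 1
4 = 4 * 1 + 0
GCD = 1


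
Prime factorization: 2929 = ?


2929 / 29 = 101
101 / 101 = 1
2929 = 29 × 101


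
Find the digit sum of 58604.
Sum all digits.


5 + 8 + 6 + 0 + 4 = 23


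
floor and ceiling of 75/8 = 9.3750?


75/8 = 9.3750
floor = 9
ceil = 10

floor = 9, ceil = 10


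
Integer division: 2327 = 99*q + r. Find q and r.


2327 = 99 * 23 + 50
Check: 2277 + 50 = 2327

q = 23, r = 50


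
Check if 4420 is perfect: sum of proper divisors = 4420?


Proper divisors of 4420: 1, 2, 4, 5, 10, 13, 17, 20, 26, 34, 52, 65, 68, 85, 130, 170, 221, 260, 340, 442, 884, 1105, 2210
Sum = 1 + 2 + 4 + 5 + 10 + 13 + 17 + 20 + 26 + 34 + 52 + 65 + 68 + 85 + 130 + 170 + 221 + 260 + 340 + 442 + 884 + 1105 + 2210 = 6164

No, 4420 is not perfect (6164 ≠ 4420)


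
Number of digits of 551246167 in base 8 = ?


551246167 in base 8 = 4066654527
Number of digits = 10

10 digits (base 8)


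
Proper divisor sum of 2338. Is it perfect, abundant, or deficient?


Proper divisors: 1, 2, 7, 14, 167, 334, 1169
Sum = 1 + 2 + 7 + 14 + 167 + 334 + 1169 = 1694
1694 < 2338 → deficient

s(2338) = 1694 (deficient)


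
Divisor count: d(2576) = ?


2576 = 2^4 × 7^1 × 23^1
d(2576) = (4+1) × (1+1) × (1+1) = 20

20 divisors
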